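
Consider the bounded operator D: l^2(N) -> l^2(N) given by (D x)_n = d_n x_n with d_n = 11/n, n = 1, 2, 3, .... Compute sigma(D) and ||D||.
sigma(D) = {11/n : n ≥ 1} ∪ {0}; ||D|| = 11

A bounded diagonal operator on l^2 with diagonal entries d_n has spectrum equal to the closure of {d_n : n ≥ 1}: every d_n is an eigenvalue (with eigenvector e_n), so {d_n} ⊂ sigma(D); the spectrum is closed, so its closure is too; and for lambda not in the closure, (D - lambda I) has bounded inverse (the diagonal entries 1/(d_n - lambda) are bounded). For our sequence d_n = 11/n, n = 1, 2, 3, ...:
  - {d_n} = {11/n : n ≥ 1}; the only limit point is 0
  - closure = {11/n : n ≥ 1} ∪ {0}
For the norm: a diagonal operator has ||D|| = sup_n |d_n|. Here d_n = 11/n is positive and decreasing, so sup_n |d_n| = d_1 = 11. So ||D|| = 11.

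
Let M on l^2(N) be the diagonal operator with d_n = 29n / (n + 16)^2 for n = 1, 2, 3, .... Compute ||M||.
||M|| = 29/64 (attained at n = 16)

For M diagonal, ||M|| = sup_n |d_n|. Treat f(x) = 29x / (x + 16)^2 for real x > 0. By the quotient rule, f'(x) = 29(16 - x)/(x + 16)^3, which is positive for x < 16 and negative for x > 16. So f has a unique maximum at x = 16, and since 16 is a positive integer, the supremum over n ≥ 1 is attained at n = 16: d_16 = 29·16/(16 + 16)^2 = 29·16/1024 = 29/64. Hence ||M|| = 29/64.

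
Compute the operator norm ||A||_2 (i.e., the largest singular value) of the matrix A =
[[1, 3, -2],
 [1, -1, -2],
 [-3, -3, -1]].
||A||_2 ≈ 5.1782 (= sqrt(largest eigenvalue of A^T A))

||A||_2 = sigma_max(A) = sqrt(lambda_max(A^T A)). Form the symmetric matrix M = A^T A =
[[11, 11, -1],
 [11, 19, -1],
 [-1, -1, 9]].
Its characteristic polynomial (trace, sum of principal 2x2 minors, determinant of M give the coefficients) is
  p(λ) = det(λ I - M) = λ^3 - 39λ^2 + 356λ - 784.
No integer candidate from the rational root theorem (±divisors of 784) is a root, so the roots are irrational. The cubic discriminant is Δ = 5604304 > 0, so there are three distinct real roots. p(3) = -40 and p(4) = 80 have opposite signs, so a root lies in (3, 4); Newton's method refines it to λ ≈ 3.2846. p(8) = 80 and p(9) = -10 have opposite signs, so a root lies in (8, 9); Newton's method refines it to λ ≈ 8.9018. p(26) = -316 and p(27) = 80 have opposite signs, so a root lies in (26, 27); Newton's method refines it to λ ≈ 26.8136. Check (Vieta): the three roots sum to 39, matching tr M = 39.
So the eigenvalues of A^T A are ≈ 3.2846, 8.9018, 26.8136 (all ≥ 0, as they must be for A^T A). The largest is λ_max ≈ 26.8136, hence ||A||_2 = sqrt(λ_max) ≈ 5.1782.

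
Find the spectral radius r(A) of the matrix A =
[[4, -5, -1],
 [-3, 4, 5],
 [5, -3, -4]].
r(A) ≈ 4.0227

The eigenvalues of A are the roots of its characteristic polynomial. With M = A (coefficients from the trace, the sum of principal 2x2 minors, and det A):
  p(λ) = det(λ I - M) = λ^3 - 4λ^2 - 11λ + 58.
No integer candidate from the rational root theorem (±divisors of 58) is a root, so the roots are irrational. The cubic discriminant is Δ = -22784 < 0, so there is one real root and a complex-conjugate pair. p(-4) = -26 and p(-3) = 28 have opposite signs, so a root lies in (-4, -3); Newton's method refines it to λ ≈ -3.5841. Dividing out (λ - (-3.5841)) leaves approximately λ^2 - 7.5841λ + 16.1825. For λ^2 - 7.5841λ + 16.1825 the discriminant is -7.2109. It is negative, so the remaining roots are the complex-conjugate pair λ ≈ 3.7921 ± 1.3427i. Their product equals the constant term, so |λ|^2 ≈ 16.1825 and |λ| ≈ 4.0227.
Thus the eigenvalues (to 4 decimals) are -3.5841 (modulus 3.5841); 3.7921 ± 1.3427i (modulus 4.0227). The spectral radius is the largest modulus: r(A) ≈ 4.0227. (Cross-check: r(A) ≤ ||A||_2 ≈ 11.3961; equality holds whenever A is normal, though it can also hold for some non-normal A.)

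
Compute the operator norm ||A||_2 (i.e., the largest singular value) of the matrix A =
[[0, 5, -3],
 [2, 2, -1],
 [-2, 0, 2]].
||A||_2 ≈ 6.4346 (= sqrt(largest eigenvalue of A^T A))

||A||_2 = sigma_max(A) = sqrt(lambda_max(A^T A)). Form the symmetric matrix M = A^T A =
[[8, 4, -6],
 [4, 29, -17],
 [-6, -17, 14]].
Its characteristic polynomial (trace, sum of principal 2x2 minors, determinant of M give the coefficients) is
  p(λ) = det(λ I - M) = λ^3 - 51λ^2 + 409λ - 484.
No integer candidate from the rational root theorem (±divisors of 484) is a root, so the roots are irrational. The cubic discriminant is Δ = 80012525 > 0, so there are three distinct real roots. p(1) = -125 and p(2) = 138 have opposite signs, so a root lies in (1, 2); Newton's method refines it to λ ≈ 1.4318. p(8) = 36 and p(9) = -205 have opposite signs, so a root lies in (8, 9); Newton's method refines it to λ ≈ 8.1641. p(41) = -525 and p(42) = 818 have opposite signs, so a root lies in (41, 42); Newton's method refines it to λ ≈ 41.4041. Check (Vieta): the three roots sum to 51, matching tr M = 51.
So the eigenvalues of A^T A are ≈ 1.4318, 8.1641, 41.4041 (all ≥ 0, as they must be for A^T A). The largest is λ_max ≈ 41.4041, hence ||A||_2 = sqrt(λ_max) ≈ 6.4346.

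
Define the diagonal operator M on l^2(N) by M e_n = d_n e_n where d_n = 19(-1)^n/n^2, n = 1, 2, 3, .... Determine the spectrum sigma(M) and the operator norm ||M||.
sigma(M) = {19(-1)^n/n^2 : n ≥ 1} ∪ {0}; ||M|| = 19

A bounded diagonal operator on l^2 with diagonal entries d_n has spectrum equal to the closure of {d_n : n ≥ 1}: every d_n is an eigenvalue (with eigenvector e_n), so {d_n} ⊂ sigma(M); the spectrum is closed, so its closure is too; and for lambda not in the closure, (M - lambda I) has bounded inverse (the diagonal entries 1/(d_n - lambda) are bounded). For our sequence d_n = 19(-1)^n/n^2, n = 1, 2, 3, ...:
  - {d_n} = {19(-1)^n/n^2 : n ≥ 1}; the only limit point is 0
  - closure = {19(-1)^n/n^2 : n ≥ 1} ∪ {0}
For the norm: a diagonal operator has ||M|| = sup_n |d_n|. Here |d_n| = 19/n^2 is decreasing, so sup_n |d_n| = |d_1| = 19. So ||M|| = 19.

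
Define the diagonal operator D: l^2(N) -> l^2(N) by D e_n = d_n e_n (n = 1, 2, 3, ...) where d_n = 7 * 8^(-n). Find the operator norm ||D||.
||D|| = 7/8 (attained at n = 1)

For D diagonal, ||D|| = sup_n |d_n|. The sequence d_n = 7 * 8^(-n) is positive and strictly decreasing (ratio 8^(-1) < 1), so the supremum is d_1 = 7/8. Hence ||D|| = 7/8.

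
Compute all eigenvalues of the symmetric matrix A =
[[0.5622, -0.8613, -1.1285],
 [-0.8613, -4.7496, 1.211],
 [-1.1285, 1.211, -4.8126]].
sigma(A) ≈ {-6, -4, 1}

A is real symmetric, so its spectrum consists of real eigenvalues. Expanding the characteristic polynomial of the displayed matrix gives
  det(λ I - A) = p(λ) = λ^3 + (9)λ^2 + (14)λ + (-24).
Solving p(λ) = 0 yields eigenvalues ≈ -6, -4, 1. (A is shown rounded to 4 decimals, so these recover the underlying integer eigenvalues to within that precision.)
Verification: the trace of A = -9 equals the sum of eigenvalues -9, and det(A) ≈ 23.9992 matches the eigenvalue product 24.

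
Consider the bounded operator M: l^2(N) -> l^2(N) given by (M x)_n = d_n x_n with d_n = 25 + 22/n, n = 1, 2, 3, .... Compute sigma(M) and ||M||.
sigma(M) = {25 + 22/n : n ≥ 1} ∪ {25}; ||M|| = 47

A bounded diagonal operator on l^2 with diagonal entries d_n has spectrum equal to the closure of {d_n : n ≥ 1}: every d_n is an eigenvalue (with eigenvector e_n), so {d_n} ⊂ sigma(M); the spectrum is closed, so its closure is too; and for lambda not in the closure, (M - lambda I) has bounded inverse (the diagonal entries 1/(d_n - lambda) are bounded). For our sequence d_n = 25 + 22/n, n = 1, 2, 3, ...:
  - {d_n} = {25 + 22/n : n ≥ 1}; the only limit point is 25
  - closure = {25 + 22/n : n ≥ 1} ∪ {25}
For the norm: a diagonal operator has ||M|| = sup_n |d_n|. Here d_n = 25 + 22/n is positive and decreasing, so sup_n |d_n| = d_1 = 25 + 22 = 47. So ||M|| = 47.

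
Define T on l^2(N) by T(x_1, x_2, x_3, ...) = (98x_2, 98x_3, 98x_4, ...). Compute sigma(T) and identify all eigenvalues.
sigma(T) = closed disk {z in C : |z| ≤ 98}; sigma_p(T) = open disk {z in C : |z| < 98}

Note T = 98·V where V is the unit left shift (V x)_k = x_{k+1}; so sigma(T) = 98·sigma(V) and ||T|| = 98||V||. ||T x||^2 = 9604sum_{k≥2} |x_k|^2 ≤ 9604||x||^2, with equality on {x : x_1 = 0}, so ||T|| = 98. For any lambda with |lambda| < 98, set r = lambda/98 (|r| < 1); the vector x = (1, r, r^2, ...) is in l^2 and satisfies T x = 98(r, r^2, ...) = lambda x, so lambda is an eigenvalue. On the boundary |lambda| = 98 the geometric series diverges, so no l^2 eigenvector exists, but these lambda lie in the approximate point spectrum. Hence sigma(T) is the closed disk of radius 98 and sigma_p(T) is the open disk.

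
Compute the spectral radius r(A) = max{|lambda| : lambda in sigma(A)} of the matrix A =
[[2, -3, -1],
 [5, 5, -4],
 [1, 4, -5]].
r(A) ≈ 5.1854

The eigenvalues of A are the roots of its characteristic polynomial. With M = A (coefficients from the trace, the sum of principal 2x2 minors, and det A):
  p(λ) = det(λ I - M) = λ^3 - 2λ^2 + 7λ + 96.
No integer candidate from the rational root theorem (±divisors of 96) is a root, so the roots are irrational. The cubic discriminant is Δ = -271128 < 0, so there is one real root and a complex-conjugate pair. p(-4) = -28 and p(-3) = 30 have opposite signs, so a root lies in (-4, -3); Newton's method refines it to λ ≈ -3.5704. Dividing out (λ - (-3.5704)) leaves approximately λ^2 - 5.5704λ + 26.8881. For λ^2 - 5.5704λ + 26.8881 the discriminant is -76.5236. It is negative, so the remaining roots are the complex-conjugate pair λ ≈ 2.7852 ± 4.3739i. Their product equals the constant term, so |λ|^2 ≈ 26.8881 and |λ| ≈ 5.1854.
Thus the eigenvalues (to 4 decimals) are -3.5704 (modulus 3.5704); 2.7852 ± 4.3739i (modulus 5.1854). The spectral radius is the largest modulus: r(A) ≈ 5.1854. (Cross-check: r(A) ≤ ||A||_2 ≈ 10.0371; equality holds whenever A is normal, though it can also hold for some non-normal A.)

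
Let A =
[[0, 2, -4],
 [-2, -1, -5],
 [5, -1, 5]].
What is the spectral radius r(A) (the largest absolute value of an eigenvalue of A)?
r(A) ≈ 5.2082

The eigenvalues of A are the roots of its characteristic polynomial. With M = A (coefficients from the trace, the sum of principal 2x2 minors, and det A):
  p(λ) = det(λ I - M) = λ^3 - 4λ^2 + 14λ + 58.
No integer candidate from the rational root theorem (±divisors of 58) is a root, so the roots are irrational. The cubic discriminant is Δ = -142284 < 0, so there is one real root and a complex-conjugate pair. p(-3) = -47 and p(-2) = 6 have opposite signs, so a root lies in (-3, -2); Newton's method refines it to λ ≈ -2.1382. Dividing out (λ - (-2.1382)) leaves approximately λ^2 - 6.1382λ + 27.1251. For λ^2 - 6.1382λ + 27.1251 the discriminant is -70.8222. It is negative, so the remaining roots are the complex-conjugate pair λ ≈ 3.0691 ± 4.2078i. Their product equals the constant term, so |λ|^2 ≈ 27.1251 and |λ| ≈ 5.2082.
Thus the eigenvalues (to 4 decimals) are -2.1382 (modulus 2.1382); 3.0691 ± 4.2078i (modulus 5.2082). The spectral radius is the largest modulus: r(A) ≈ 5.2082. (Cross-check: r(A) ≤ ||A||_2 ≈ 9.3782; equality holds whenever A is normal, though it can also hold for some non-normal A.)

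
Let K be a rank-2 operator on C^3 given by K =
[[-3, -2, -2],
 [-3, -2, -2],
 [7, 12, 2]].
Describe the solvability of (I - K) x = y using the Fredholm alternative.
(I - K) is invertible (det(I - K) = 32 ≠ 0), so for every y in C^3 the equation (I - K) x = y has a unique solution.

K has rank 2 and factors as K = U V^T = u1 v1^T + u2 v2^T with u1 = (-1, -1, 3), v1 = (3, 2, 2), u2 = (0, 0, 2), v2 = (-1, 3, -2) (multiplying out reproduces the displayed K). The nonzero eigenvalues of U V^T coincide with those of the 2 x 2 matrix G = V^T U = [[v1·u1, v1·u2], [v2·u1, v2·u2]] = [[1, 4], [-8, -4]], and by the Sylvester determinant identity det(I_3 - U V^T) = det(I_2 - V^T U) = det([[0, -4], [8, 5]]) = (0)(5) - (-4)(8) = 32. (Direct check: I - K =
[[4, 2, 2],
 [3, 3, 2],
 [-7, -12, -1]]
has determinant 32.) The finite-dimensional Fredholm alternative says: either (I - K) is invertible, or ker(I - K) ≠ {0} and then range(I - K) = ker((I - K)^*)^⊥, with dim ker(I - K) = dim ker((I - K)^*). Since det(I - K) ≠ 0, 1 is not an eigenvalue of K and ker(I - K) = {0}, so we are in the first case: for every y there is a unique x = (I - K)^(-1) y. (Explicitly, by the Woodbury identity, (I - U V^T)^(-1) = I + U (I_2 - G)^(-1) V^T.)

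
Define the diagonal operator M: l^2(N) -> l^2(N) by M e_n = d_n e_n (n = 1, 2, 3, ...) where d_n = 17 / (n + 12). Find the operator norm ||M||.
||M|| = 17/13 (attained at n = 1)

For M diagonal, ||M|| = sup_n |d_n| = sup_n 17/(n + 12). This is positive and strictly decreasing in n, so the supremum is attained at n = 1: d_1 = 17/(1 + 12) = 17/13. Hence ||M|| = 17/13.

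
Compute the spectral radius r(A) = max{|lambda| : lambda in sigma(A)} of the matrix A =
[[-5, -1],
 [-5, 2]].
r(A) = (3 + sqrt(69))/2 ≈ 5.6533

The eigenvalues of A are the roots of its characteristic polynomial. With M = A (coefficients from the trace and determinant):
  p(λ) = det(λ I - M) = λ^2 + 3λ - 15.
For λ^2 + 3λ - 15 the discriminant is 69. It is nonnegative but not a perfect square, so the roots are real and irrational: λ = (-3 ± sqrt(69))/2 ≈ 2.6533, -5.6533.
Thus the eigenvalues (to 4 decimals) are 2.6533 (modulus 2.6533); -5.6533 (modulus 5.6533). The spectral radius is the largest modulus: r(A) = (3 + sqrt(69))/2 ≈ 5.6533. (Cross-check: r(A) ≤ ||A||_2 ≈ 7.1098; equality holds whenever A is normal, though it can also hold for some non-normal A.)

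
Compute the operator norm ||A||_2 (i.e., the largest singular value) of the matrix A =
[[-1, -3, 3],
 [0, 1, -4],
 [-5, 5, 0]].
||A||_2 ≈ 7.4393 (= sqrt(largest eigenvalue of A^T A))

||A||_2 = sigma_max(A) = sqrt(lambda_max(A^T A)). Form the symmetric matrix M = A^T A =
[[26, -22, -3],
 [-22, 35, -13],
 [-3, -13, 25]].
Its characteristic polynomial (trace, sum of principal 2x2 minors, determinant of M give the coefficients) is
  p(λ) = det(λ I - M) = λ^3 - 86λ^2 + 1773λ - 4225.
No integer candidate from the rational root theorem (±divisors of 4225) is a root, so the roots are irrational. The cubic discriminant is Δ = 1320271441 > 0, so there are three distinct real roots. p(2) = -1015 and p(3) = 347 have opposite signs, so a root lies in (2, 3); Newton's method refines it to λ ≈ 2.734. p(27) = 635 and p(28) = -53 have opposite signs, so a root lies in (27, 28); Newton's method refines it to λ ≈ 27.9233. p(55) = -485 and p(56) = 983 have opposite signs, so a root lies in (55, 56); Newton's method refines it to λ ≈ 55.3427. Check (Vieta): the three roots sum to 86, matching tr M = 86.
So the eigenvalues of A^T A are ≈ 2.734, 27.9233, 55.3427 (all ≥ 0, as they must be for A^T A). The largest is λ_max ≈ 55.3427, hence ||A||_2 = sqrt(λ_max) ≈ 7.4393.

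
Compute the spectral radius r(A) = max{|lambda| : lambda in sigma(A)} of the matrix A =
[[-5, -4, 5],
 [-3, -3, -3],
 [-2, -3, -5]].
r(A) ≈ 7.048

The eigenvalues of A are the roots of its characteristic polynomial. With M = A (coefficients from the trace, the sum of principal 2x2 minors, and det A):
  p(λ) = det(λ I - M) = λ^3 + 13λ^2 + 44λ - 21.
No integer candidate from the rational root theorem (±divisors of 21) is a root, so the roots are irrational. The cubic discriminant is Δ = -57127 < 0, so there is one real root and a complex-conjugate pair. p(0) = -21 and p(1) = 37 have opposite signs, so a root lies in (0, 1); Newton's method refines it to λ ≈ 0.4228. Dividing out (λ - (0.4228)) leaves approximately λ^2 + 13.4228λ + 49.6745. For λ^2 + 13.4228λ + 49.6745 the discriminant is -18.5277. It is negative, so the remaining roots are the complex-conjugate pair λ ≈ -6.7114 ± 2.1522i. Their product equals the constant term, so |λ|^2 ≈ 49.6745 and |λ| ≈ 7.048.
Thus the eigenvalues (to 4 decimals) are 0.4228 (modulus 0.4228); -6.7114 ± 2.1522i (modulus 7.048). The spectral radius is the largest modulus: r(A) ≈ 7.048. (Cross-check: r(A) ≤ ||A||_2 ≈ 8.4429; equality holds whenever A is normal, though it can also hold for some non-normal A.)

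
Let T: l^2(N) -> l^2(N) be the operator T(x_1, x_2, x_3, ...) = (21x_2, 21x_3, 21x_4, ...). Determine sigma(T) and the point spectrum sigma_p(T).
sigma(T) = closed disk {z in C : |z| ≤ 21}; sigma_p(T) = open disk {z in C : |z| < 21}

Note T = 21·V where V is the unit left shift (V x)_k = x_{k+1}; so sigma(T) = 21·sigma(V) and ||T|| = 21||V||. ||T x||^2 = 441sum_{k≥2} |x_k|^2 ≤ 441||x||^2, with equality on {x : x_1 = 0}, so ||T|| = 21. For any lambda with |lambda| < 21, set r = lambda/21 (|r| < 1); the vector x = (1, r, r^2, ...) is in l^2 and satisfies T x = 21(r, r^2, ...) = lambda x, so lambda is an eigenvalue. On the boundary |lambda| = 21 the geometric series diverges, so no l^2 eigenvector exists, but these lambda lie in the approximate point spectrum. Hence sigma(T) is the closed disk of radius 21 and sigma_p(T) is the open disk.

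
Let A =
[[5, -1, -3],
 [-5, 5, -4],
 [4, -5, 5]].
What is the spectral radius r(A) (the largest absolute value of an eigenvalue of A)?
r(A) ≈ 7.8586

The eigenvalues of A are the roots of its characteristic polynomial. With M = A (coefficients from the trace, the sum of principal 2x2 minors, and det A):
  p(λ) = det(λ I - M) = λ^3 - 15λ^2 + 62λ - 1.
No integer candidate from the rational root theorem (±divisors of 1) is a root, so the roots are irrational. The cubic discriminant is Δ = -85199 < 0, so there is one real root and a complex-conjugate pair. p(0) = -1 and p(1) = 47 have opposite signs, so a root lies in (0, 1); Newton's method refines it to λ ≈ 0.0162. Dividing out (λ - (0.0162)) leaves approximately λ^2 - 14.9838λ + 61.7574. For λ^2 - 14.9838λ + 61.7574 the discriminant is -22.515. It is negative, so the remaining roots are the complex-conjugate pair λ ≈ 7.4919 ± 2.3725i. Their product equals the constant term, so |λ|^2 ≈ 61.7574 and |λ| ≈ 7.8586.
Thus the eigenvalues (to 4 decimals) are 0.0162 (modulus 0.0162); 7.4919 ± 2.3725i (modulus 7.8586). The spectral radius is the largest modulus: r(A) ≈ 7.8586. (Cross-check: r(A) ≤ ||A||_2 ≈ 11.616; equality holds whenever A is normal, though it can also hold for some non-normal A.)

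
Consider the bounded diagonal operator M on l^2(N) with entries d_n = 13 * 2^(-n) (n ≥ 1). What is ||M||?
||M|| = 13/2 (attained at n = 1)

For M diagonal, ||M|| = sup_n |d_n|. The sequence d_n = 13 * 2^(-n) is positive and strictly decreasing (ratio 2^(-1) < 1), so the supremum is d_1 = 13/2. Hence ||M|| = 13/2.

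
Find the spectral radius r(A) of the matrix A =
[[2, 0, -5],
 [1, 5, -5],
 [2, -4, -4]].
r(A) ≈ 6.866

The eigenvalues of A are the roots of its characteristic polynomial. With M = A (coefficients from the trace, the sum of principal 2x2 minors, and det A):
  p(λ) = det(λ I - M) = λ^3 - 3λ^2 - 28λ + 10.
No integer candidate from the rational root theorem (±divisors of 10) is a root, so the roots are irrational. The cubic discriminant is Δ = 108364 > 0, so there are three distinct real roots. p(-5) = -50 and p(-4) = 10 have opposite signs, so a root lies in (-5, -4); Newton's method refines it to λ ≈ -4.2118. p(0) = 10 and p(1) = -20 have opposite signs, so a root lies in (0, 1); Newton's method refines it to λ ≈ 0.3458. p(6) = -50 and p(7) = 10 have opposite signs, so a root lies in (6, 7); Newton's method refines it to λ ≈ 6.866. Check (Vieta): the three roots sum to 3, matching tr M = 3.
Thus the eigenvalues (to 4 decimals) are -4.2118 (modulus 4.2118); 0.3458 (modulus 0.3458); 6.866 (modulus 6.866). The spectral radius is the largest modulus: r(A) ≈ 6.866. (Cross-check: r(A) ≤ ||A||_2 ≈ 8.7039; equality holds whenever A is normal, though it can also hold for some non-normal A.)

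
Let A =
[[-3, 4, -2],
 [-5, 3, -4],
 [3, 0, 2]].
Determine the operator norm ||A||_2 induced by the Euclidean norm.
||A||_2 ≈ 9.2483 (= sqrt(largest eigenvalue of A^T A))

||A||_2 = sigma_max(A) = sqrt(lambda_max(A^T A)). Form the symmetric matrix M = A^T A =
[[43, -27, 32],
 [-27, 25, -20],
 [32, -20, 24]].
Its characteristic polynomial (trace, sum of principal 2x2 minors, determinant of M give the coefficients) is
  p(λ) = det(λ I - M) = λ^3 - 92λ^2 + 554λ - 64.
No integer candidate from the rational root theorem (±divisors of 64) is a root, so the roots are irrational. The cubic discriminant is Δ = 1776871584 > 0, so there are three distinct real roots. p(0) = -64 and p(1) = 399 have opposite signs, so a root lies in (0, 1); Newton's method refines it to λ ≈ 0.1178. p(6) = 164 and p(7) = -351 have opposite signs, so a root lies in (6, 7); Newton's method refines it to λ ≈ 6.3506. p(85) = -3549 and p(86) = 3204 have opposite signs, so a root lies in (85, 86); Newton's method refines it to λ ≈ 85.5316. Check (Vieta): the three roots sum to 92, matching tr M = 92.
So the eigenvalues of A^T A are ≈ 0.1178, 6.3506, 85.5316 (all ≥ 0, as they must be for A^T A). The largest is λ_max ≈ 85.5316, hence ||A||_2 = sqrt(λ_max) ≈ 9.2483.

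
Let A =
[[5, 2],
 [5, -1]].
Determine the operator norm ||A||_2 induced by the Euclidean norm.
||A||_2 = sqrt((55 + sqrt(2125))/2) ≈ 7.1098 (= sqrt(largest eigenvalue of A^T A))

||A||_2 = sigma_max(A) = sqrt(lambda_max(A^T A)). Form the symmetric matrix M = A^T A =
[[50, 5],
 [5, 5]].
Its characteristic polynomial (trace, determinant of M give the coefficients) is
  p(λ) = det(λ I - M) = λ^2 - 55λ + 225.
For λ^2 - 55λ + 225 the discriminant is 2125. It is nonnegative but not a perfect square, so the roots are real and irrational: λ = (55 ± sqrt(2125))/2 ≈ 50.5489, 4.4511.
So the eigenvalues of A^T A are ≈ 4.4511, 50.5489 (all ≥ 0, as they must be for A^T A). The largest is λ_max = (55 + sqrt(2125))/2 ≈ 50.5489, hence ||A||_2 = sqrt(λ_max) = sqrt((55 + sqrt(2125))/2) ≈ 7.1098.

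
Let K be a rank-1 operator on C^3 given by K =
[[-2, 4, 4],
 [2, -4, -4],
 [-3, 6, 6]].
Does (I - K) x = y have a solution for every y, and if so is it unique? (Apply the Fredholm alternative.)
(I - K) is invertible (det(I - K) = 1 ≠ 0), so for every y in C^3 the equation (I - K) x = y has a unique solution.

K has rank 1, so it is an outer product K = u v^T: every row of K is a multiple of one row vector. Reading off the entries, u = (2, -2, 3) and v = (-1, 2, 2) (row i of K equals u_i·v^T). A rank-one matrix u v^T satisfies K u = u (v·u) and kills the (2)-dimensional subspace v^⊥, so its characteristic polynomial is lambda^2 (lambda - v·u) with v·u = tr K = 0. Hence the eigenvalues of I - K are 1 (multiplicity 2) and 1 - (0) = 1, so det(I - K) = 1. (Direct check: I - K =
[[3, -4, -4],
 [-2, 5, 4],
 [3, -6, -5]]
has determinant 1.) The finite-dimensional Fredholm alternative says: either (I - K) is invertible, or ker(I - K) ≠ {0} and then range(I - K) = ker((I - K)^*)^⊥, with dim ker(I - K) = dim ker((I - K)^*). Since det(I - K) ≠ 0, 1 is not an eigenvalue of K and ker(I - K) = {0}, so we are in the first case: for every y there is a unique x = (I - K)^(-1) y. Explicitly, by the Sherman–Morrison formula, (I - u v^T)^(-1) = I + u v^T/(1 - v·u), i.e. (I - K)^(-1) = I + K.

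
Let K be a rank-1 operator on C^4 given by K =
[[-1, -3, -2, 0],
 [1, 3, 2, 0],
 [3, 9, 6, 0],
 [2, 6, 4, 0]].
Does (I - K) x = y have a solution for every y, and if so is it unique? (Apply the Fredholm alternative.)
(I - K) is invertible (det(I - K) = -7 ≠ 0), so for every y in C^4 the equation (I - K) x = y has a unique solution.

K has rank 1, so it is an outer product K = u v^T: every row of K is a multiple of one row vector. Reading off the entries, u = (-1, 1, 3, 2) and v = (1, 3, 2, 0) (row i of K equals u_i·v^T). A rank-one matrix u v^T satisfies K u = u (v·u) and kills the (3)-dimensional subspace v^⊥, so its characteristic polynomial is lambda^3 (lambda - v·u) with v·u = tr K = 8. Hence the eigenvalues of I - K are 1 (multiplicity 3) and 1 - (8) = -7, so det(I - K) = -7. (Direct check: I - K =
[[2, 3, 2, 0],
 [-1, -2, -2, 0],
 [-3, -9, -5, 0],
 [-2, -6, -4, 1]]
has determinant -7.) The finite-dimensional Fredholm alternative says: either (I - K) is invertible, or ker(I - K) ≠ {0} and then range(I - K) = ker((I - K)^*)^⊥, with dim ker(I - K) = dim ker((I - K)^*). Since det(I - K) ≠ 0, 1 is not an eigenvalue of K and ker(I - K) = {0}, so we are in the first case: for every y there is a unique x = (I - K)^(-1) y. Explicitly, by the Sherman–Morrison formula, (I - u v^T)^(-1) = I + u v^T/(1 - v·u), i.e. (I - K)^(-1) = I + K/(-7).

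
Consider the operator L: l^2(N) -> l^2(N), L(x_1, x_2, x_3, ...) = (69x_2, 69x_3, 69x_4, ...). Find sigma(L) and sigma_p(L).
sigma(L) = closed disk {z in C : |z| ≤ 69}; sigma_p(L) = open disk {z in C : |z| < 69}

Note L = 69·V where V is the unit left shift (V x)_k = x_{k+1}; so sigma(L) = 69·sigma(V) and ||L|| = 69||V||. ||L x||^2 = 4761sum_{k≥2} |x_k|^2 ≤ 4761||x||^2, with equality on {x : x_1 = 0}, so ||L|| = 69. For any lambda with |lambda| < 69, set r = lambda/69 (|r| < 1); the vector x = (1, r, r^2, ...) is in l^2 and satisfies L x = 69(r, r^2, ...) = lambda x, so lambda is an eigenvalue. On the boundary |lambda| = 69 the geometric series diverges, so no l^2 eigenvector exists, but these lambda lie in the approximate point spectrum. Hence sigma(L) is the closed disk of radius 69 and sigma_p(L) is the open disk.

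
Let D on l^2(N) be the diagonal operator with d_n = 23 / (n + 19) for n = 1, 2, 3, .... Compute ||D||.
||D|| = 23/20 (attained at n = 1)

For D diagonal, ||D|| = sup_n |d_n| = sup_n 23/(n + 19). This is positive and strictly decreasing in n, so the supremum is attained at n = 1: d_1 = 23/(1 + 19) = 23/20. Hence ||D|| = 23/20.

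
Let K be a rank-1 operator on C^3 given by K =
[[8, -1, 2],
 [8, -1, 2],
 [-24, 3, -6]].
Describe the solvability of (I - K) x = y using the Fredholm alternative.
(I - K) is singular (det(I - K) = 0, i.e. 1 ∈ sigma(K)). (I - K) x = y is solvable iff y ⊥ ker((I - K)^*) = span{(8, -1, 2)}, i.e. iff 8y_1 - y_2 + 2y_3 = 0. When solvable, the solutions are x = y + c·(1, 1, -3), c arbitrary (ker(I - K) = span{(1, 1, -3)}, dimension 1).

K has rank 1, so it is an outer product K = u v^T: every row of K is a multiple of one row vector. Reading off the entries, u = (1, 1, -3) and v = (8, -1, 2) (row i of K equals u_i·v^T). A rank-one matrix u v^T satisfies K u = u (v·u) and kills the (2)-dimensional subspace v^⊥, so its characteristic polynomial is lambda^2 (lambda - v·u) with v·u = tr K = 1. Hence the eigenvalues of I - K are 1 (multiplicity 2) and 1 - (1) = 0, so det(I - K) = 0. (Direct check: I - K =
[[-7, 1, -2],
 [-8, 2, -2],
 [24, -3, 7]]
has determinant 0.) So 1 is an eigenvalue of K and (I - K) is not invertible. The finite-dimensional Fredholm alternative says: either (I - K) is invertible, or ker(I - K) ≠ {0} and then range(I - K) = ker((I - K)^*)^⊥, with dim ker(I - K) = dim ker((I - K)^*). We are in the second case, so we need both kernels. Kernel of I - K: (I - K) u = u - u (v·u) = u - u = 0, so ker(I - K) = span{u} = span{(1, 1, -3)} (it is exactly 1-dimensional because rank(I - K) = 2). Kernel of the adjoint: K is real, so (I - K)^* = I - K^T = I - v u^T, and (I - v u^T) v = v - v (u·v) = 0; hence ker((I - K)^*) = span{v} = span{(8, -1, 2)}. Therefore (I - K) x = y is solvable iff <y, v> = 0, i.e. iff 8y_1 - y_2 + 2y_3 = 0. When this holds, K y = u (v·y) = 0, so (I - K) y = y and x = y is a particular solution; the full solution set is the line x = y + c·u = y + c·(1, 1, -3), c ∈ C.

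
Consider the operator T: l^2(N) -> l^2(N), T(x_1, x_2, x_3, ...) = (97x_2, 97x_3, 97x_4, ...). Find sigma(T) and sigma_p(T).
sigma(T) = closed disk {z in C : |z| ≤ 97}; sigma_p(T) = open disk {z in C : |z| < 97}

Note T = 97·V where V is the unit left shift (V x)_k = x_{k+1}; so sigma(T) = 97·sigma(V) and ||T|| = 97||V||. ||T x||^2 = 9409sum_{k≥2} |x_k|^2 ≤ 9409||x||^2, with equality on {x : x_1 = 0}, so ||T|| = 97. For any lambda with |lambda| < 97, set r = lambda/97 (|r| < 1); the vector x = (1, r, r^2, ...) is in l^2 and satisfies T x = 97(r, r^2, ...) = lambda x, so lambda is an eigenvalue. On the boundary |lambda| = 97 the geometric series diverges, so no l^2 eigenvector exists, but these lambda lie in the approximate point spectrum. Hence sigma(T) is the closed disk of radius 97 and sigma_p(T) is the open disk.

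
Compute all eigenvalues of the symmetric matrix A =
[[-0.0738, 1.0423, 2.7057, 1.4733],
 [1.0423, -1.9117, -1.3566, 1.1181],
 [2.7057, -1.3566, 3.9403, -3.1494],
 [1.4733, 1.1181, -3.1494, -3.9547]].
sigma(A) ≈ {-6, -3, 1, 6}

A is real symmetric, so its spectrum consists of real eigenvalues. Expanding the characteristic polynomial of the displayed matrix gives
  det(λ I - A) = p(λ) = λ^4 + (2)λ^3 + (-39)λ^2 + (-71.9979)λ + (108.0026).
Solving p(λ) = 0 yields eigenvalues ≈ -6, -3, 1, 6. (A is shown rounded to 4 decimals, so these recover the underlying integer eigenvalues to within that precision.)
Verification: the trace of A = -2 equals the sum of eigenvalues -2, and det(A) ≈ 108.0026 matches the eigenvalue product 108.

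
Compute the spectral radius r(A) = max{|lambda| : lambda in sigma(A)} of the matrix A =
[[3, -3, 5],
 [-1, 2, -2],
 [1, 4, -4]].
r(A) ≈ 3.8348

The eigenvalues of A are the roots of its characteristic polynomial. With M = A (coefficients from the trace, the sum of principal 2x2 minors, and det A):
  p(λ) = det(λ I - M) = λ^3 - λ^2 - 14λ + 12.
No integer candidate from the rational root theorem (±divisors of 12) is a root, so the roots are irrational. The cubic discriminant is Δ = 10356 > 0, so there are three distinct real roots. p(-4) = -12 and p(-3) = 18 have opposite signs, so a root lies in (-4, -3); Newton's method refines it to λ ≈ -3.6842. p(0) = 12 and p(1) = -2 have opposite signs, so a root lies in (0, 1); Newton's method refines it to λ ≈ 0.8494. p(3) = -12 and p(4) = 4 have opposite signs, so a root lies in (3, 4); Newton's method refines it to λ ≈ 3.8348. Check (Vieta): the three roots sum to 1, matching tr M = 1.
Thus the eigenvalues (to 4 decimals) are -3.6842 (modulus 3.6842); 0.8494 (modulus 0.8494); 3.8348 (modulus 3.8348). The spectral radius is the largest modulus: r(A) ≈ 3.8348. (Cross-check: r(A) ≤ ||A||_2 ≈ 8.7262; equality holds whenever A is normal, though it can also hold for some non-normal A.)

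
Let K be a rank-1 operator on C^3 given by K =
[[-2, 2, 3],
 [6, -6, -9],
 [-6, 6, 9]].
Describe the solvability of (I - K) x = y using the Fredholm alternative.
(I - K) is singular (det(I - K) = 0, i.e. 1 ∈ sigma(K)). (I - K) x = y is solvable iff y ⊥ ker((I - K)^*) = span{(-2, 2, 3)}, i.e. iff -2y_1 + 2y_2 + 3y_3 = 0. When solvable, the solutions are x = y + c·(1, -3, 3), c arbitrary (ker(I - K) = span{(1, -3, 3)}, dimension 1).

K has rank 1, so it is an outer product K = u v^T: every row of K is a multiple of one row vector. Reading off the entries, u = (1, -3, 3) and v = (-2, 2, 3) (row i of K equals u_i·v^T). A rank-one matrix u v^T satisfies K u = u (v·u) and kills the (2)-dimensional subspace v^⊥, so its characteristic polynomial is lambda^2 (lambda - v·u) with v·u = tr K = 1. Hence the eigenvalues of I - K are 1 (multiplicity 2) and 1 - (1) = 0, so det(I - K) = 0. (Direct check: I - K =
[[3, -2, -3],
 [-6, 7, 9],
 [6, -6, -8]]
has determinant 0.) So 1 is an eigenvalue of K and (I - K) is not invertible. The finite-dimensional Fredholm alternative says: either (I - K) is invertible, or ker(I - K) ≠ {0} and then range(I - K) = ker((I - K)^*)^⊥, with dim ker(I - K) = dim ker((I - K)^*). We are in the second case, so we need both kernels. Kernel of I - K: (I - K) u = u - u (v·u) = u - u = 0, so ker(I - K) = span{u} = span{(1, -3, 3)} (it is exactly 1-dimensional because rank(I - K) = 2). Kernel of the adjoint: K is real, so (I - K)^* = I - K^T = I - v u^T, and (I - v u^T) v = v - v (u·v) = 0; hence ker((I - K)^*) = span{v} = span{(-2, 2, 3)}. Therefore (I - K) x = y is solvable iff <y, v> = 0, i.e. iff -2y_1 + 2y_2 + 3y_3 = 0. When this holds, K y = u (v·y) = 0, so (I - K) y = y and x = y is a particular solution; the full solution set is the line x = y + c·u = y + c·(1, -3, 3), c ∈ C.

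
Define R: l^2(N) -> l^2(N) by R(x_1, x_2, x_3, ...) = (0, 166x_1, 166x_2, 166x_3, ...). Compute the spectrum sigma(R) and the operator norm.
sigma(R) = closed disk {z in C : |z| ≤ 166}; ||R|| = 166

Note R = 166·U where U is the unit right shift (U x)_k = x_{k-1} (with x_0 := 0); so ||R|| = 166||U|| and sigma(R) = 166·sigma(U). ||R x||^2 = sum_{k≥1} |166x_k|^2 = 27556||x||^2, so ||R|| = 166 and sigma(R) ⊂ {|z| ≤ 166}. For any |lambda| < 166, the equation (R - lambda I) x = 0 forces x_1 = 0, then 166x_k = lambda x_{k+1} ⇒ x = 0, so R has no eigenvalues. But (R - lambda I) is not surjective for |lambda| < 166: solving (R - lambda I) x = e_1 would require x_n proportional to (lambda/166)^(-n), which is not in l^2. So every |lambda| < 166 lies in the residual spectrum. The boundary |lambda| = 166 is in the approximate point spectrum (the spectrum is closed). Hence sigma(R) is the closed disk of radius 166.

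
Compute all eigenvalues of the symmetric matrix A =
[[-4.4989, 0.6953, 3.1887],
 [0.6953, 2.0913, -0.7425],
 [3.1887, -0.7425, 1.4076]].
sigma(A) ≈ {-6, 2, 3}

A is real symmetric, so its spectrum consists of real eigenvalues. Expanding the characteristic polynomial of the displayed matrix gives
  det(λ I - A) = p(λ) = λ^3 + (1)λ^2 + (-24)λ + (36).
Solving p(λ) = 0 yields eigenvalues ≈ -6, 2, 3. (A is shown rounded to 4 decimals, so these recover the underlying integer eigenvalues to within that precision.)
Verification: the trace of A = -1 equals the sum of eigenvalues -1, and det(A) ≈ -36.0000 matches the eigenvalue product -36.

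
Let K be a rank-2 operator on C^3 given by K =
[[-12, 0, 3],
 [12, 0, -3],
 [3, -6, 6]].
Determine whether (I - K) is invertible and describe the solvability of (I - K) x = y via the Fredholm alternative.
(I - K) is invertible (det(I - K) = -92 ≠ 0), so for every y in C^3 the equation (I - K) x = y has a unique solution.

K has rank 2 and factors as K = U V^T = u1 v1^T + u2 v2^T with u1 = (-3, 3, 3), v1 = (1, -2, 2), u2 = (3, -3, 0), v2 = (-3, -2, 3) (multiplying out reproduces the displayed K). The nonzero eigenvalues of U V^T coincide with those of the 2 x 2 matrix G = V^T U = [[v1·u1, v1·u2], [v2·u1, v2·u2]] = [[-3, 9], [12, -3]], and by the Sylvester determinant identity det(I_3 - U V^T) = det(I_2 - V^T U) = det([[4, -9], [-12, 4]]) = (4)(4) - (-9)(-12) = -92. (Direct check: I - K =
[[13, 0, -3],
 [-12, 1, 3],
 [-3, 6, -5]]
has determinant -92.) The finite-dimensional Fredholm alternative says: either (I - K) is invertible, or ker(I - K) ≠ {0} and then range(I - K) = ker((I - K)^*)^⊥, with dim ker(I - K) = dim ker((I - K)^*). Since det(I - K) ≠ 0, 1 is not an eigenvalue of K and ker(I - K) = {0}, so we are in the first case: for every y there is a unique x = (I - K)^(-1) y. (Explicitly, by the Woodbury identity, (I - U V^T)^(-1) = I + U (I_2 - G)^(-1) V^T.)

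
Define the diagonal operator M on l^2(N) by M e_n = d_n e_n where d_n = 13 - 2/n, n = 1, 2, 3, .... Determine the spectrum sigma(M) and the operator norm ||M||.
sigma(M) = {13 - 2/n : n ≥ 1} ∪ {13}; ||M|| = 13

A bounded diagonal operator on l^2 with diagonal entries d_n has spectrum equal to the closure of {d_n : n ≥ 1}: every d_n is an eigenvalue (with eigenvector e_n), so {d_n} ⊂ sigma(M); the spectrum is closed, so its closure is too; and for lambda not in the closure, (M - lambda I) has bounded inverse (the diagonal entries 1/(d_n - lambda) are bounded). For our sequence d_n = 13 - 2/n, n = 1, 2, 3, ...:
  - {d_n} = {13 - 2/n : n ≥ 1}; the only limit point is 13
  - closure = {13 - 2/n : n ≥ 1} ∪ {13}
For the norm: a diagonal operator has ||M|| = sup_n |d_n|. Here d_n = 13 - 2/n increases monotonically from d_1 = 11 toward 13, with all terms in [11, 13); so sup_n |d_n| = 13 (the supremum is the limit, not attained). So ||M|| = 13.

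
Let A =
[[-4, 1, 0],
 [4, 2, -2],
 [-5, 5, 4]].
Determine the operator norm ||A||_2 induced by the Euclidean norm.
||A||_2 ≈ 9.1961 (= sqrt(largest eigenvalue of A^T A))

||A||_2 = sigma_max(A) = sqrt(lambda_max(A^T A)). Form the symmetric matrix M = A^T A =
[[57, -21, -28],
 [-21, 30, 16],
 [-28, 16, 20]].
Its characteristic polynomial (trace, sum of principal 2x2 minors, determinant of M give the coefficients) is
  p(λ) = det(λ I - M) = λ^3 - 107λ^2 + 1969λ - 6084.
No integer candidate from the rational root theorem (±divisors of 6084) is a root, so the roots are irrational. The cubic discriminant is Δ = 6112645389 > 0, so there are three distinct real roots. p(3) = -1113 and p(4) = 144 have opposite signs, so a root lies in (3, 4); Newton's method refines it to λ ≈ 3.8772. p(18) = 522 and p(19) = -441 have opposite signs, so a root lies in (18, 19); Newton's method refines it to λ ≈ 18.5552. p(84) = -2976 and p(85) = 2331 have opposite signs, so a root lies in (84, 85); Newton's method refines it to λ ≈ 84.5675. Check (Vieta): the three roots sum to 107, matching tr M = 107.
So the eigenvalues of A^T A are ≈ 3.8772, 18.5552, 84.5675 (all ≥ 0, as they must be for A^T A). The largest is λ_max ≈ 84.5675, hence ||A||_2 = sqrt(λ_max) ≈ 9.1961.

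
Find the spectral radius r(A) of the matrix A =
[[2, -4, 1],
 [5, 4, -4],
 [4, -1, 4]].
r(A) ≈ 6.7075

The eigenvalues of A are the roots of its characteristic polynomial. With M = A (coefficients from the trace, the sum of principal 2x2 minors, and det A):
  p(λ) = det(λ I - M) = λ^3 - 10λ^2 + 44λ - 147.
No integer candidate from the rational root theorem (±divisors of 147) is a root, so the roots are irrational. The cubic discriminant is Δ = -154339 < 0, so there is one real root and a complex-conjugate pair. p(6) = -27 and p(7) = 14 have opposite signs, so a root lies in (6, 7); Newton's method refines it to λ ≈ 6.7075. Dividing out (λ - (6.7075)) leaves approximately λ^2 - 3.2925λ + 21.9157. For λ^2 - 3.2925λ + 21.9157 the discriminant is -76.8223. It is negative, so the remaining roots are the complex-conjugate pair λ ≈ 1.6462 ± 4.3824i. Their product equals the constant term, so |λ|^2 ≈ 21.9157 and |λ| ≈ 4.6814.
Thus the eigenvalues (to 4 decimals) are 6.7075 (modulus 6.7075); 1.6462 ± 4.3824i (modulus 4.6814). The spectral radius is the largest modulus: r(A) ≈ 6.7075. (Cross-check: r(A) ≤ ||A||_2 ≈ 7.7677; equality holds whenever A is normal, though it can also hold for some non-normal A.)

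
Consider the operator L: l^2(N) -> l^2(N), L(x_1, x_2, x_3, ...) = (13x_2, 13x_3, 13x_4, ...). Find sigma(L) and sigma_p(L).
sigma(L) = closed disk {z in C : |z| ≤ 13}; sigma_p(L) = open disk {z in C : |z| < 13}

Note L = 13·V where V is the unit left shift (V x)_k = x_{k+1}; so sigma(L) = 13·sigma(V) and ||L|| = 13||V||. ||L x||^2 = 169sum_{k≥2} |x_k|^2 ≤ 169||x||^2, with equality on {x : x_1 = 0}, so ||L|| = 13. For any lambda with |lambda| < 13, set r = lambda/13 (|r| < 1); the vector x = (1, r, r^2, ...) is in l^2 and satisfies L x = 13(r, r^2, ...) = lambda x, so lambda is an eigenvalue. On the boundary |lambda| = 13 the geometric series diverges, so no l^2 eigenvector exists, but these lambda lie in the approximate point spectrum. Hence sigma(L) is the closed disk of radius 13 and sigma_p(L) is the open disk.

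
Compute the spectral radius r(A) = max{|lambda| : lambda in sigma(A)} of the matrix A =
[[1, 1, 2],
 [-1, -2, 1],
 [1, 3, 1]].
r(A) ≈ 2.9488

The eigenvalues of A are the roots of its characteristic polynomial. With M = A (coefficients from the trace, the sum of principal 2x2 minors, and det A):
  p(λ) = det(λ I - M) = λ^3 - 7λ + 5.
No integer candidate from the rational root theorem (±divisors of 5) is a root, so the roots are irrational. The cubic discriminant is Δ = 697 > 0, so there are three distinct real roots. p(-3) = -1 and p(-2) = 11 have opposite signs, so a root lies in (-3, -2); Newton's method refines it to λ ≈ -2.9488. p(0) = 5 and p(1) = -1 have opposite signs, so a root lies in (0, 1); Newton's method refines it to λ ≈ 0.7828. p(2) = -1 and p(3) = 11 have opposite signs, so a root lies in (2, 3); Newton's method refines it to λ ≈ 2.166. Check (Vieta): the three roots sum to 0, matching tr M = 0.
Thus the eigenvalues (to 4 decimals) are -2.9488 (modulus 2.9488); 0.7828 (modulus 0.7828); 2.166 (modulus 2.166). The spectral radius is the largest modulus: r(A) ≈ 2.9488. (Cross-check: r(A) ≤ ||A||_2 ≈ 4.2093; equality holds whenever A is normal, though it can also hold for some non-normal A.)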